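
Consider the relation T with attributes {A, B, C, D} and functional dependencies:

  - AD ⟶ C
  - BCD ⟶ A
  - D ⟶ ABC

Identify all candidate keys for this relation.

{D}⁺: D→ABC adds A, B, C → {A, B, C, D}.

{D}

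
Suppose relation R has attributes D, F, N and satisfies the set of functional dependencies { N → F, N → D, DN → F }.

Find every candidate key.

Attribute N never appears on the right-hand side of any dependency, so N must belong to every candidate key.
{N}⁺ = {D, F, N}, which is all of the schema, so {N} is the only candidate key.

{N}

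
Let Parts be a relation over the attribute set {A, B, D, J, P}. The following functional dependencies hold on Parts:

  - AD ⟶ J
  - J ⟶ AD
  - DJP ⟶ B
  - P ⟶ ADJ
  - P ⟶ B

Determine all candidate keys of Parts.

Attribute P never appears on the right-hand side of any dependency, so P must belong to every candidate key.
{P}⁺ = {A, B, D, J, P}, which is all of the schema, so {P} is the only candidate key.

{P}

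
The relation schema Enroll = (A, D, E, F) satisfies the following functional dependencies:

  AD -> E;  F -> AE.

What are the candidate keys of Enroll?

Attributes D, F never appear on any right-hand side, so every candidate key must contain {D, F}.
{D, F}⁺ = {A, D, E, F}, which is all of the schema, so {D, F} is the only candidate key.

DF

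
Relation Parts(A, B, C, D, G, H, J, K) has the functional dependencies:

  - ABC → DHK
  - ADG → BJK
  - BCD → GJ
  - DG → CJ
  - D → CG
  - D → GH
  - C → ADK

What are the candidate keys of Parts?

{C}; {D}

{C}⁺: C→ADK adds A, D, K; D→CG adds G; D→GH adds H; ADG→BJK adds B, J → {A, B, C, D, G, H, J, K}.
{D}⁺: D→CG adds C, G; D→GH adds H; C→ADK adds A, K; ADG→BJK adds B, J → {A, B, C, D, G, H, J, K}.
Any other superkey contains one of these as a subset, so there are no further candidate keys.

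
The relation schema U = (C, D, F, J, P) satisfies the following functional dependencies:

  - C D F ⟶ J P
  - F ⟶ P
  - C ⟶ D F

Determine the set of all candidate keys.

(C)

Attribute C never appears on the right-hand side of any dependency, so C must belong to every candidate key.
{C}⁺ = {C, D, F, J, P}, which is all of the schema, so {C} is the only candidate key.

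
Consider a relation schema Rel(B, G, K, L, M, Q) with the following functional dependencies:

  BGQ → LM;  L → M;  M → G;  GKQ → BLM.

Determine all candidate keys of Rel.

Attributes K, Q never appear on any right-hand side, so every candidate key must contain {K, Q}.
{K, Q}⁺ = {K, Q}, which is not all of the schema, so we must add further attributes.
{G, K, Q}⁺: GKQ→BLM adds B, L, M → {B, G, K, L, M, Q}. Minimal: {K, Q}⁺ = {K, Q}; {G, Q}⁺ = {G, Q}; {G, K}⁺ = {G, K} — none reach the full schema.
{K, L, Q}⁺: L→M adds M; M→G adds G; GKQ→BLM adds B → {B, G, K, L, M, Q}. Minimal: {L, Q}⁺ = {G, L, M, Q}; {K, Q}⁺ = {K, Q}; {K, L}⁺ = {G, K, L, M} — none reach the full schema.
{K, M, Q}⁺: M→G adds G; GKQ→BLM adds B, L → {B, G, K, L, M, Q}. Minimal: {M, Q}⁺ = {G, M, Q}; {K, Q}⁺ = {K, Q}; {K, M}⁺ = {G, K, M} — none reach the full schema.

(G, K, Q), (K, L, Q), (K, M, Q)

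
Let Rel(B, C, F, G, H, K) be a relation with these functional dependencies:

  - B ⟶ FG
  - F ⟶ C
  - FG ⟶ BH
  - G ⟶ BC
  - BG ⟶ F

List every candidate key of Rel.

{B, K}⁺: B→FG adds F, G; F→C adds C; FG→BH adds H → {B, C, F, G, H, K}.
{G, K}⁺: G→BC adds B, C; BG→F adds F; FG→BH adds H → {B, C, F, G, H, K}.

{B, K}, {G, K}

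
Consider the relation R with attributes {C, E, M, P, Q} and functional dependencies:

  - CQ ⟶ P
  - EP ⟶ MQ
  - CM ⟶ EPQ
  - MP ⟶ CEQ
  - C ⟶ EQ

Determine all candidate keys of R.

{C}⁺: C→EQ adds E, Q; CQ→P adds P; EP→MQ adds M → {C, E, M, P, Q}.
{E, P}⁺: EP→MQ adds M, Q; MP→CEQ adds C → {C, E, M, P, Q}. Minimal: {P}⁺ = {P}; {E}⁺ = {E} — none reach the full schema.
{M, P}⁺: MP→CEQ adds C, E, Q → {C, E, M, P, Q}. Minimal: {P}⁺ = {P}; {M}⁺ = {M} — none reach the full schema.

C, EP, MP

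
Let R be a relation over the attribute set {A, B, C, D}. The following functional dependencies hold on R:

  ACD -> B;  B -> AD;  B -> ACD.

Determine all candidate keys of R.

{B}, {A, C, D}

{B}⁺: B→AD adds A, D; B→ACD adds C → {A, B, C, D}.
{A, C, D}⁺: ACD→B adds B → {A, B, C, D}. Minimal: {C, D}⁺ = {C, D}; {A, D}⁺ = {A, D}; {A, C}⁺ = {A, C} — none reach the full schema.
Any other superkey contains one of these as a subset, so there are no further candidate keys.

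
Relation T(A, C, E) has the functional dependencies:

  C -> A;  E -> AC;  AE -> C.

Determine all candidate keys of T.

Attribute E never appears on the right-hand side of any dependency, so E must belong to every candidate key.
{E}⁺ = {A, C, E}, which is all of the schema, so {E} is the only candidate key.

{E}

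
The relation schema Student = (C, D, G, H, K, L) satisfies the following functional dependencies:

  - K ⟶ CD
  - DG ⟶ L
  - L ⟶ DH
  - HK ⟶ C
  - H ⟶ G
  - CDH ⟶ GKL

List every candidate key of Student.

{C, L}⁺: L→DH adds D, H; H→G adds G; CDH→GKL adds K → {C, D, G, H, K, L}.
{G, K}⁺: K→CD adds C, D; DG→L adds L; L→DH adds H → {C, D, G, H, K, L}.
{H, K}⁺: K→CD adds C, D; H→G adds G; CDH→GKL adds L → {C, D, G, H, K, L}.
{K, L}⁺: K→CD adds C, D; L→DH adds H; H→G adds G → {C, D, G, H, K, L}.
{C, D, G}⁺: DG→L adds L; L→DH adds H; CDH→GKL adds K → {C, D, G, H, K, L}.
{C, D, H}⁺: H→G adds G; CDH→GKL adds K, L → {C, D, G, H, K, L}.
Any other superkey contains one of these as a subset, so there are no further candidate keys.

(C, L), (G, K), (H, K), (K, L), (C, D, G), (C, D, H)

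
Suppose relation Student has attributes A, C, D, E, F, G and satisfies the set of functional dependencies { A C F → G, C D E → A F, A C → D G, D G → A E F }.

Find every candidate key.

Attribute C never appears on the right-hand side of any dependency, so C must belong to every candidate key.
{C}⁺ = {C}, which is not all of the schema, so we must add further attributes.
{A, C}⁺: AC→DG adds D, G; DG→AEF adds E, F → {A, C, D, E, F, G}. Minimal: {C}⁺ = {C}; {A}⁺ = {A} — none reach the full schema.
{C, D, E}⁺: CDE→AF adds A, F; AC→DG adds G → {A, C, D, E, F, G}. Minimal: {D, E}⁺ = {D, E}; {C, E}⁺ = {C, E}; {C, D}⁺ = {C, D} — none reach the full schema.
{C, D, G}⁺: DG→AEF adds A, E, F → {A, C, D, E, F, G}. Minimal: {D, G}⁺ = {A, D, E, F, G}; {C, G}⁺ = {C, G}; {C, D}⁺ = {C, D} — none reach the full schema.
Any other superkey contains one of these as a subset, so there are no further candidate keys.

{A, C}, {C, D, E}, {C, D, G}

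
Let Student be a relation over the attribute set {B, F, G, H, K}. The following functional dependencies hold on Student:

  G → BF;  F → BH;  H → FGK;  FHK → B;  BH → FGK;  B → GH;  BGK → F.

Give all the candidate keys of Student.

B; F; G; H

{B}⁺: B→GH adds G, H; G→BF adds F; H→FGK adds K → {B, F, G, H, K}.
{F}⁺: F→BH adds B, H; H→FGK adds G, K → {B, F, G, H, K}.
{G}⁺: G→BF adds B, F; F→BH adds H; H→FGK adds K → {B, F, G, H, K}.
{H}⁺: H→FGK adds F, G, K; FHK→B adds B → {B, F, G, H, K}.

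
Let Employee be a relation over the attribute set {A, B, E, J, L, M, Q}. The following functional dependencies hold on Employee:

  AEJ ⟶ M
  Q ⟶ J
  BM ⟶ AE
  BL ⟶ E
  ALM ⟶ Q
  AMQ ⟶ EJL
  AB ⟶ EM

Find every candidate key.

Attribute B never appears on the right-hand side of any dependency, so B must belong to every candidate key.
{B}⁺ = {B}, which is not all of the schema, so we must add further attributes.
{A, B, L}⁺: BL→E adds E; AB→EM adds M; ALM→Q adds Q; AMQ→EJL adds J → {A, B, E, J, L, M, Q}.
{A, B, Q}⁺: Q→J adds J; AB→EM adds E, M; AMQ→EJL adds L → {A, B, E, J, L, M, Q}.
{B, L, M}⁺: BM→AE adds A, E; ALM→Q adds Q; AMQ→EJL adds J → {A, B, E, J, L, M, Q}.
{B, M, Q}⁺: Q→J adds J; BM→AE adds A, E; AMQ→EJL adds L → {A, B, E, J, L, M, Q}.

(A, B, L), (A, B, Q), (B, L, M), (B, M, Q)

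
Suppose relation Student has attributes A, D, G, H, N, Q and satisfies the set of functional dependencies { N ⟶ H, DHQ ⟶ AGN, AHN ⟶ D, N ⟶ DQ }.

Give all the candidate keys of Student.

{N}⁺: N→H adds H; N→DQ adds D, Q; DHQ→AGN adds A, G → {A, D, G, H, N, Q}.
{D, H, Q}⁺: DHQ→AGN adds A, G, N → {A, D, G, H, N, Q}.

(N); (D, H, Q)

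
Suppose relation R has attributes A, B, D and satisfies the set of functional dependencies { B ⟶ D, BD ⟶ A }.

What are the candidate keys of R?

{B}

Attribute B never appears on the right-hand side of any dependency, so B must belong to every candidate key.
{B}⁺ = {A, B, D}, which is all of the schema, so {B} is the only candidate key.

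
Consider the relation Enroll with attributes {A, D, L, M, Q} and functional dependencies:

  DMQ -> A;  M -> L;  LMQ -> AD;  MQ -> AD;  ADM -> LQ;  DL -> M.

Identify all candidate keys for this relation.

{M, Q}⁺: M→L adds L; LMQ→AD adds A, D → {A, D, L, M, Q}. Minimal: {Q}⁺ = {Q}; {M}⁺ = {L, M} — none reach the full schema.
{A, D, L}⁺: DL→M adds M; ADM→LQ adds Q → {A, D, L, M, Q}. Minimal: {D, L}⁺ = {D, L, M}; {A, L}⁺ = {A, L}; {A, D}⁺ = {A, D} — none reach the full schema.
{A, D, M}⁺: M→L adds L; ADM→LQ adds Q → {A, D, L, M, Q}. Minimal: {D, M}⁺ = {D, L, M}; {A, M}⁺ = {A, L, M}; {A, D}⁺ = {A, D} — none reach the full schema.
{D, L, Q}⁺: DL→M adds M; DMQ→A adds A → {A, D, L, M, Q}. Minimal: {L, Q}⁺ = {L, Q}; {D, Q}⁺ = {D, Q}; {D, L}⁺ = {D, L, M} — none reach the full schema.
Any other superkey contains one of these as a subset, so there are no further candidate keys.

MQ, ADL, ADM, DLQ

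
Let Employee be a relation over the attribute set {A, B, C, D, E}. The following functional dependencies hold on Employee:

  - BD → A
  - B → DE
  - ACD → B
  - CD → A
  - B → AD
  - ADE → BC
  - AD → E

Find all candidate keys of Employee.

{B}, {A, D}, {C, D}

{B}⁺: B→DE adds D, E; B→AD adds A; ADE→BC adds C → {A, B, C, D, E}.
{A, D}⁺: AD→E adds E; ADE→BC adds B, C → {A, B, C, D, E}. Minimal: {D}⁺ = {D}; {A}⁺ = {A} — none reach the full schema.
{C, D}⁺: CD→A adds A; AD→E adds E; ACD→B adds B → {A, B, C, D, E}. Minimal: {D}⁺ = {D}; {C}⁺ = {C} — none reach the full schema.
Any other superkey contains one of these as a subset, so there are no further candidate keys.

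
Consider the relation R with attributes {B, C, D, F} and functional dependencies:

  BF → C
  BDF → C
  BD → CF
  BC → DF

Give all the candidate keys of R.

Attribute B never appears on the right-hand side of any dependency, so B must belong to every candidate key.
{B}⁺ = {B}, which is not all of the schema, so we must add further attributes.
{B, C}⁺: BC→DF adds D, F → {B, C, D, F}. Minimal: {C}⁺ = {C}; {B}⁺ = {B} — none reach the full schema.
{B, D}⁺: BD→CF adds C, F → {B, C, D, F}. Minimal: {D}⁺ = {D}; {B}⁺ = {B} — none reach the full schema.
{B, F}⁺: BF→C adds C; BC→DF adds D → {B, C, D, F}. Minimal: {F}⁺ = {F}; {B}⁺ = {B} — none reach the full schema.

BC, BD, BF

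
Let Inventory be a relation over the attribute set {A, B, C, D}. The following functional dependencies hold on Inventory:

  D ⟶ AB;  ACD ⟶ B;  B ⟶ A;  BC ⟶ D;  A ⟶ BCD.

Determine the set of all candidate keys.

{A}; {B}; {D}

{A}⁺: A→BCD adds B, C, D → {A, B, C, D}.
{B}⁺: B→A adds A; A→BCD adds C, D → {A, B, C, D}.
{D}⁺: D→AB adds A, B; A→BCD adds C → {A, B, C, D}.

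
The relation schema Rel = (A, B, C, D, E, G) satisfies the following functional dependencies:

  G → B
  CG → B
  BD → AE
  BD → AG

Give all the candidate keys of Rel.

{B, C, D}, {C, D, G}

Attributes C, D never appear on any right-hand side, so every candidate key must contain {C, D}.
{C, D}⁺ = {C, D}, which is not all of the schema, so we must add further attributes.
{B, C, D}⁺: BD→AE adds A, E; BD→AG adds G → {A, B, C, D, E, G}. Minimal: {C, D}⁺ = {C, D}; {B, D}⁺ = {A, B, D, E, G}; {B, C}⁺ = {B, C} — none reach the full schema.
{C, D, G}⁺: G→B adds B; BD→AE adds A, E → {A, B, C, D, E, G}. Minimal: {D, G}⁺ = {A, B, D, E, G}; {C, G}⁺ = {B, C, G}; {C, D}⁺ = {C, D} — none reach the full schema.
Any other superkey contains one of these as a subset, so there are no further candidate keys.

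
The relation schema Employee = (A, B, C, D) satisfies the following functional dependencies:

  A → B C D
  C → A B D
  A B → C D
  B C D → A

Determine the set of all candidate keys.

(A), (C)

{A}⁺: A→BCD adds B, C, D → {A, B, C, D}.
{C}⁺: C→ABD adds A, B, D → {A, B, C, D}.
Any other superkey contains one of these as a subset, so there are no further candidate keys.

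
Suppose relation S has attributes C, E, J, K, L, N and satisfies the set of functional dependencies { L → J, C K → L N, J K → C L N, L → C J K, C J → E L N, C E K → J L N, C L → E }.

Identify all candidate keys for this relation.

{L}⁺: L→J adds J; L→CJK adds C, K; CJ→ELN adds E, N → {C, E, J, K, L, N}.
{C, J}⁺: CJ→ELN adds E, L, N; L→CJK adds K → {C, E, J, K, L, N}.
{C, K}⁺: CK→LN adds L, N; L→CJK adds J; CJ→ELN adds E → {C, E, J, K, L, N}.
{J, K}⁺: JK→CLN adds C, L, N; CJ→ELN adds E → {C, E, J, K, L, N}.

L, CJ, CK, JK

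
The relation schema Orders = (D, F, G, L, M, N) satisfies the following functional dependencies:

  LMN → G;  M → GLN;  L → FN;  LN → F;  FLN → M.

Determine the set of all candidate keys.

Attribute D never appears on the right-hand side of any dependency, so D must belong to every candidate key.
{D}⁺ = {D}, which is not all of the schema, so we must add further attributes.
{D, L}⁺: L→FN adds F, N; FLN→M adds M; LMN→G adds G → {D, F, G, L, M, N}. Minimal: {L}⁺ = {F, G, L, M, N}; {D}⁺ = {D} — none reach the full schema.
{D, M}⁺: M→GLN adds G, L, N; L→FN adds F → {D, F, G, L, M, N}. Minimal: {M}⁺ = {F, G, L, M, N}; {D}⁺ = {D} — none reach the full schema.

DL, DM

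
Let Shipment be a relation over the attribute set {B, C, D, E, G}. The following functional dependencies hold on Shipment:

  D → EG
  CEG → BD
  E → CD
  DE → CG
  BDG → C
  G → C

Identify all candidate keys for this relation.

{D}⁺: D→EG adds E, G; E→CD adds C; CEG→BD adds B → {B, C, D, E, G}.
{E}⁺: E→CD adds C, D; DE→CG adds G; CEG→BD adds B → {B, C, D, E, G}.
Any other superkey contains one of these as a subset, so there are no further candidate keys.

{D}, {E}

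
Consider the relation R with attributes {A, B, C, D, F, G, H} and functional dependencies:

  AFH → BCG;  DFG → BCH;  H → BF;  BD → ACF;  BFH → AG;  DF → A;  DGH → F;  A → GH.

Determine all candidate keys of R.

(A, D), (B, D), (D, F), (D, H)

{A, D}⁺: A→GH adds G, H; H→BF adds B, F; BD→ACF adds C → {A, B, C, D, F, G, H}.
{B, D}⁺: BD→ACF adds A, C, F; A→GH adds G, H → {A, B, C, D, F, G, H}.
{D, F}⁺: DF→A adds A; A→GH adds G, H; AFH→BCG adds B, C → {A, B, C, D, F, G, H}.
{D, H}⁺: H→BF adds B, F; BD→ACF adds A, C; BFH→AG adds G → {A, B, C, D, F, G, H}.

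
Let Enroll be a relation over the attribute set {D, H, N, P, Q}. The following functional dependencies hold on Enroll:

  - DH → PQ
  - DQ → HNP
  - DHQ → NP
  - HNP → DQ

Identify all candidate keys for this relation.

{D, H}⁺: DH→PQ adds P, Q; DQ→HNP adds N → {D, H, N, P, Q}.
{D, Q}⁺: DQ→HNP adds H, N, P → {D, H, N, P, Q}.
{H, N, P}⁺: HNP→DQ adds D, Q → {D, H, N, P, Q}.

{D, H}, {D, Q}, {H, N, P}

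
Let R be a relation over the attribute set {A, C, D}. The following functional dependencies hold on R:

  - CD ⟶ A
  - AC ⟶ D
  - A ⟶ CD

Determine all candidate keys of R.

{A}⁺: A→CD adds C, D → {A, C, D}.
{C, D}⁺: CD→A adds A → {A, C, D}.
Any other superkey contains one of these as a subset, so there are no further candidate keys.

A; CD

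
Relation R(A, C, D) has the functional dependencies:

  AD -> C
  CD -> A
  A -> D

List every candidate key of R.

(A), (C, D)

{A}⁺: A→D adds D; AD→C adds C → {A, C, D}.
{C, D}⁺: CD→A adds A → {A, C, D}.
Any other superkey contains one of these as a subset, so there are no further candidate keys.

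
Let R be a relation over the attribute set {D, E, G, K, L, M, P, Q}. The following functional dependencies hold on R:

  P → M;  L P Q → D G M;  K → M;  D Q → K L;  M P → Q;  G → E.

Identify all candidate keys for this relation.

Attribute P never appears on the right-hand side of any dependency, so P must belong to every candidate key.
{P}⁺ = {M, P, Q}, which is not all of the schema, so we must add further attributes.
{D, P}⁺: P→M adds M; MP→Q adds Q; DQ→KL adds K, L; LPQ→DGM adds G; G→E adds E → {D, E, G, K, L, M, P, Q}. Minimal: {P}⁺ = {M, P, Q}; {D}⁺ = {D} — none reach the full schema.
{L, P}⁺: P→M adds M; MP→Q adds Q; LPQ→DGM adds D, G; DQ→KL adds K; G→E adds E → {D, E, G, K, L, M, P, Q}. Minimal: {P}⁺ = {M, P, Q}; {L}⁺ = {L} — none reach the full schema.

(D, P), (L, P)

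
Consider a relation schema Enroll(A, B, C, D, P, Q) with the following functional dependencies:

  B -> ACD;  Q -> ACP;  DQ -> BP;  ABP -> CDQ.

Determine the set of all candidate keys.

{B, P}⁺: B→ACD adds A, C, D; ABP→CDQ adds Q → {A, B, C, D, P, Q}. Minimal: {P}⁺ = {P}; {B}⁺ = {A, B, C, D} — none reach the full schema.
{B, Q}⁺: B→ACD adds A, C, D; Q→ACP adds P → {A, B, C, D, P, Q}. Minimal: {Q}⁺ = {A, C, P, Q}; {B}⁺ = {A, B, C, D} — none reach the full schema.
{D, Q}⁺: Q→ACP adds A, C, P; DQ→BP adds B → {A, B, C, D, P, Q}. Minimal: {Q}⁺ = {A, C, P, Q}; {D}⁺ = {D} — none reach the full schema.
Any other superkey contains one of these as a subset, so there are no further candidate keys.

{B, P}; {B, Q}; {D, Q}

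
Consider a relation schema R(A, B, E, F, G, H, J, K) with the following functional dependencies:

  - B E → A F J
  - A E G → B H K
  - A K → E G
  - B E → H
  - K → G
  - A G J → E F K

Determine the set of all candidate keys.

{A, K}⁺: AK→EG adds E, G; AEG→BHK adds B, H; BE→AFJ adds F, J → {A, B, E, F, G, H, J, K}. Minimal: {K}⁺ = {G, K}; {A}⁺ = {A} — none reach the full schema.
{A, E, G}⁺: AEG→BHK adds B, H, K; BE→AFJ adds F, J → {A, B, E, F, G, H, J, K}. Minimal: {E, G}⁺ = {E, G}; {A, G}⁺ = {A, G}; {A, E}⁺ = {A, E} — none reach the full schema.
{A, G, J}⁺: AGJ→EFK adds E, F, K; AEG→BHK adds B, H → {A, B, E, F, G, H, J, K}. Minimal: {G, J}⁺ = {G, J}; {A, J}⁺ = {A, J}; {A, G}⁺ = {A, G} — none reach the full schema.
{B, E, G}⁺: BE→AFJ adds A, F, J; AEG→BHK adds H, K → {A, B, E, F, G, H, J, K}. Minimal: {E, G}⁺ = {E, G}; {B, G}⁺ = {B, G}; {B, E}⁺ = {A, B, E, F, H, J} — none reach the full schema.
{B, E, K}⁺: BE→AFJ adds A, F, J; AK→EG adds G; BE→H adds H → {A, B, E, F, G, H, J, K}. Minimal: {E, K}⁺ = {E, G, K}; {B, K}⁺ = {B, G, K}; {B, E}⁺ = {A, B, E, F, H, J} — none reach the full schema.

{A, K}, {A, E, G}, {A, G, J}, {B, E, G}, {B, E, K}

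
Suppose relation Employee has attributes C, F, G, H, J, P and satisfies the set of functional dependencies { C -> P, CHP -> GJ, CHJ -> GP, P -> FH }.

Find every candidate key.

C

Attribute C never appears on the right-hand side of any dependency, so C must belong to every candidate key.
{C}⁺ = {C, F, G, H, J, P}, which is all of the schema, so {C} is the only candidate key.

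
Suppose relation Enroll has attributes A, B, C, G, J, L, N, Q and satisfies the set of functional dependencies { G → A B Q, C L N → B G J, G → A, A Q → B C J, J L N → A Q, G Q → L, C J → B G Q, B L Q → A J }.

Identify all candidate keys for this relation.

{G, N}; {A, N, Q}; {C, J, N}; {C, L, N}; {J, L, N}; {B, L, N, Q}

Attribute N never appears on the right-hand side of any dependency, so N must belong to every candidate key.
{N}⁺ = {N}, which is not all of the schema, so we must add further attributes.
{G, N}⁺: G→ABQ adds A, B, Q; AQ→BCJ adds C, J; GQ→L adds L → {A, B, C, G, J, L, N, Q}.
{A, N, Q}⁺: AQ→BCJ adds B, C, J; CJ→BGQ adds G; GQ→L adds L → {A, B, C, G, J, L, N, Q}.
{C, J, N}⁺: CJ→BGQ adds B, G, Q; G→ABQ adds A; GQ→L adds L → {A, B, C, G, J, L, N, Q}.
{C, L, N}⁺: CLN→BGJ adds B, G, J; G→A adds A; JLN→AQ adds Q → {A, B, C, G, J, L, N, Q}.
{J, L, N}⁺: JLN→AQ adds A, Q; AQ→BCJ adds B, C; CJ→BGQ adds G → {A, B, C, G, J, L, N, Q}.
{B, L, N, Q}⁺: BLQ→AJ adds A, J; AQ→BCJ adds C; CJ→BGQ adds G → {A, B, C, G, J, L, N, Q}.
Any other superkey contains one of these as a subset, so there are no further candidate keys.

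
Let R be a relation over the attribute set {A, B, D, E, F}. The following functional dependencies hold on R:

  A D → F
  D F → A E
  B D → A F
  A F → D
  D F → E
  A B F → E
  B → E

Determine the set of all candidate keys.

BD; ABF

Attribute B never appears on the right-hand side of any dependency, so B must belong to every candidate key.
{B}⁺ = {B, E}, which is not all of the schema, so we must add further attributes.
{B, D}⁺: BD→AF adds A, F; DF→E adds E → {A, B, D, E, F}. Minimal: {D}⁺ = {D}; {B}⁺ = {B, E} — none reach the full schema.
{A, B, F}⁺: AF→D adds D; DF→E adds E → {A, B, D, E, F}. Minimal: {B, F}⁺ = {B, E, F}; {A, F}⁺ = {A, D, E, F}; {A, B}⁺ = {A, B, E} — none reach the full schema.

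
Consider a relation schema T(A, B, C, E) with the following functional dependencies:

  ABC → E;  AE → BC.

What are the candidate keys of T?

{A, E}, {A, B, C}

Attribute A never appears on the right-hand side of any dependency, so A must belong to every candidate key.
{A}⁺ = {A}, which is not all of the schema, so we must add further attributes.
{A, E}⁺: AE→BC adds B, C → {A, B, C, E}.
{A, B, C}⁺: ABC→E adds E → {A, B, C, E}.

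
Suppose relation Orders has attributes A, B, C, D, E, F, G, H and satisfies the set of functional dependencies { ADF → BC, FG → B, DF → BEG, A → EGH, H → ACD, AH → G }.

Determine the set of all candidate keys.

{A, F}, {F, H}

{A, F}⁺: A→EGH adds E, G, H; H→ACD adds C, D; ADF→BC adds B → {A, B, C, D, E, F, G, H}. Minimal: {F}⁺ = {F}; {A}⁺ = {A, C, D, E, G, H} — none reach the full schema.
{F, H}⁺: H→ACD adds A, C, D; AH→G adds G; ADF→BC adds B; DF→BEG adds E → {A, B, C, D, E, F, G, H}. Minimal: {H}⁺ = {A, C, D, E, G, H}; {F}⁺ = {F} — none reach the full schema.
Any other superkey contains one of these as a subset, so there are no further candidate keys.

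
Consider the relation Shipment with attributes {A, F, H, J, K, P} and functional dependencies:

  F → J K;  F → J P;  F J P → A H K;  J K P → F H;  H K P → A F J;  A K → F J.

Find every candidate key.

{F}; {A, K}; {H, K, P}; {J, K, P}

{F}⁺: F→JK adds J, K; F→JP adds P; FJP→AHK adds A, H → {A, F, H, J, K, P}.
{A, K}⁺: AK→FJ adds F, J; F→JP adds P; FJP→AHK adds H → {A, F, H, J, K, P}.
{H, K, P}⁺: HKP→AFJ adds A, F, J → {A, F, H, J, K, P}.
{J, K, P}⁺: JKP→FH adds F, H; HKP→AFJ adds A → {A, F, H, J, K, P}.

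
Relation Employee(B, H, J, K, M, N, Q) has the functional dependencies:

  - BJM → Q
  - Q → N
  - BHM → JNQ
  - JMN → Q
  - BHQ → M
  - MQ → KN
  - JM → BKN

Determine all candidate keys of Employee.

{B, H, M}; {B, H, Q}; {H, J, M}

Attribute H never appears on the right-hand side of any dependency, so H must belong to every candidate key.
{H}⁺ = {H}, which is not all of the schema, so we must add further attributes.
{B, H, M}⁺: BHM→JNQ adds J, N, Q; MQ→KN adds K → {B, H, J, K, M, N, Q}. Minimal: {H, M}⁺ = {H, M}; {B, M}⁺ = {B, M}; {B, H}⁺ = {B, H} — none reach the full schema.
{B, H, Q}⁺: Q→N adds N; BHQ→M adds M; MQ→KN adds K; BHM→JNQ adds J → {B, H, J, K, M, N, Q}. Minimal: {H, Q}⁺ = {H, N, Q}; {B, Q}⁺ = {B, N, Q}; {B, H}⁺ = {B, H} — none reach the full schema.
{H, J, M}⁺: JM→BKN adds B, K, N; BJM→Q adds Q → {B, H, J, K, M, N, Q}. Minimal: {J, M}⁺ = {B, J, K, M, N, Q}; {H, M}⁺ = {H, M}; {H, J}⁺ = {H, J} — none reach the full schema.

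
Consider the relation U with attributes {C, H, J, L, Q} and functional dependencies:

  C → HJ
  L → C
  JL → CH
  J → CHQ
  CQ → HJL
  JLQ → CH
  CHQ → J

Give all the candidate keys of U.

(C); (J); (L)

{C}⁺: C→HJ adds H, J; J→CHQ adds Q; CQ→HJL adds L → {C, H, J, L, Q}.
{J}⁺: J→CHQ adds C, H, Q; CQ→HJL adds L → {C, H, J, L, Q}.
{L}⁺: L→C adds C; C→HJ adds H, J; J→CHQ adds Q → {C, H, J, L, Q}.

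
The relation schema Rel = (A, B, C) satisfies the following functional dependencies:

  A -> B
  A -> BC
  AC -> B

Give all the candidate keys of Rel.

Attribute A never appears on the right-hand side of any dependency, so A must belong to every candidate key.
{A}⁺ = {A, B, C}, which is all of the schema, so {A} is the only candidate key.

{A}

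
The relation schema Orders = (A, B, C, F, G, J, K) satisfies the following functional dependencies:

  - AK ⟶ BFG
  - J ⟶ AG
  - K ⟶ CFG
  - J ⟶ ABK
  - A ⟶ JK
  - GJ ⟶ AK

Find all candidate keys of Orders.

{A}⁺: A→JK adds J, K; AK→BFG adds B, F, G; K→CFG adds C → {A, B, C, F, G, J, K}.
{J}⁺: J→AG adds A, G; J→ABK adds B, K; AK→BFG adds F; K→CFG adds C → {A, B, C, F, G, J, K}.
Any other superkey contains one of these as a subset, so there are no further candidate keys.

A, J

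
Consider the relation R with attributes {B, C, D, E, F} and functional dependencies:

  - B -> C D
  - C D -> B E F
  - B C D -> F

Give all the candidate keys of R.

{B}⁺: B→CD adds C, D; CD→BEF adds E, F → {B, C, D, E, F}.
{C, D}⁺: CD→BEF adds B, E, F → {B, C, D, E, F}. Minimal: {D}⁺ = {D}; {C}⁺ = {C} — none reach the full schema.
Any other superkey contains one of these as a subset, so there are no further candidate keys.

{B}; {C, D}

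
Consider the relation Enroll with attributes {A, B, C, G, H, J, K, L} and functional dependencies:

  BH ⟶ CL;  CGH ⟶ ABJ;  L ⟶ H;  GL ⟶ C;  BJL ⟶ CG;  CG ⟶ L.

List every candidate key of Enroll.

(C, G, K); (G, K, L); (B, G, H, K); (B, H, J, K); (B, J, K, L)

{C, G, K}⁺: CG→L adds L; L→H adds H; CGH→ABJ adds A, B, J → {A, B, C, G, H, J, K, L}. Minimal: {G, K}⁺ = {G, K}; {C, K}⁺ = {C, K}; {C, G}⁺ = {A, B, C, G, H, J, L} — none reach the full schema.
{G, K, L}⁺: L→H adds H; GL→C adds C; CGH→ABJ adds A, B, J → {A, B, C, G, H, J, K, L}. Minimal: {K, L}⁺ = {H, K, L}; {G, L}⁺ = {A, B, C, G, H, J, L}; {G, K}⁺ = {G, K} — none reach the full schema.
{B, G, H, K}⁺: BH→CL adds C, L; CGH→ABJ adds A, J → {A, B, C, G, H, J, K, L}. Minimal: {G, H, K}⁺ = {G, H, K}; {B, H, K}⁺ = {B, C, H, K, L}; {B, G, K}⁺ = {B, G, K}; … — none reach the full schema.
{B, H, J, K}⁺: BH→CL adds C, L; BJL→CG adds G; CGH→ABJ adds A → {A, B, C, G, H, J, K, L}. Minimal: {H, J, K}⁺ = {H, J, K}; {B, J, K}⁺ = {B, J, K}; {B, H, K}⁺ = {B, C, H, K, L}; … — none reach the full schema.
{B, J, K, L}⁺: L→H adds H; BJL→CG adds C, G; CGH→ABJ adds A → {A, B, C, G, H, J, K, L}. Minimal: {J, K, L}⁺ = {H, J, K, L}; {B, K, L}⁺ = {B, C, H, K, L}; {B, J, L}⁺ = {A, B, C, G, H, J, L}; … — none reach the full schema.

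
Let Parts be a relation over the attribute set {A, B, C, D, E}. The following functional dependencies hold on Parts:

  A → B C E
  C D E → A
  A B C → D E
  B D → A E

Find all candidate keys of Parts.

{A}⁺: A→BCE adds B, C, E; ABC→DE adds D → {A, B, C, D, E}.
{B, D}⁺: BD→AE adds A, E; A→BCE adds C → {A, B, C, D, E}. Minimal: {D}⁺ = {D}; {B}⁺ = {B} — none reach the full schema.
{C, D, E}⁺: CDE→A adds A; A→BCE adds B → {A, B, C, D, E}. Minimal: {D, E}⁺ = {D, E}; {C, E}⁺ = {C, E}; {C, D}⁺ = {C, D} — none reach the full schema.
Any other superkey contains one of these as a subset, so there are no further candidate keys.

{A}; {B, D}; {C, D, E}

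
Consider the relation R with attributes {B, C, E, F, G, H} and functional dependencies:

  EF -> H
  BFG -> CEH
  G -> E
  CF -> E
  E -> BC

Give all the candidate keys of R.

{F, G}⁺: G→E adds E; E→BC adds B, C; EF→H adds H → {B, C, E, F, G, H}.
No other minimal superkey exists.

(F, G)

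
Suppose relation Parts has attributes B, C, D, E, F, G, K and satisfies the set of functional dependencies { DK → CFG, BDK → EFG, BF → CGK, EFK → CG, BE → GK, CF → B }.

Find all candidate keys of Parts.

Attribute D never appears on the right-hand side of any dependency, so D must belong to every candidate key.
{D}⁺ = {D}, which is not all of the schema, so we must add further attributes.
{D, K}⁺: DK→CFG adds C, F, G; CF→B adds B; BDK→EFG adds E → {B, C, D, E, F, G, K}. Minimal: {K}⁺ = {K}; {D}⁺ = {D} — none reach the full schema.
{B, D, E}⁺: BE→GK adds G, K; DK→CFG adds C, F → {B, C, D, E, F, G, K}. Minimal: {D, E}⁺ = {D, E}; {B, E}⁺ = {B, E, G, K}; {B, D}⁺ = {B, D} — none reach the full schema.
{B, D, F}⁺: BF→CGK adds C, G, K; BDK→EFG adds E → {B, C, D, E, F, G, K}. Minimal: {D, F}⁺ = {D, F}; {B, F}⁺ = {B, C, F, G, K}; {B, D}⁺ = {B, D} — none reach the full schema.
{C, D, F}⁺: CF→B adds B; BF→CGK adds G, K; BDK→EFG adds E → {B, C, D, E, F, G, K}. Minimal: {D, F}⁺ = {D, F}; {C, F}⁺ = {B, C, F, G, K}; {C, D}⁺ = {C, D} — none reach the full schema.
Any other superkey contains one of these as a subset, so there are no further candidate keys.

(D, K), (B, D, E), (B, D, F), (C, D, F)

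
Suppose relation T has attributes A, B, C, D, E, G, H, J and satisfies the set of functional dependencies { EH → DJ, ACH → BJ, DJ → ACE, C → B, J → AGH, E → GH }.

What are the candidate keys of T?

{E}⁺: E→GH adds G, H; EH→DJ adds D, J; DJ→ACE adds A, C; C→B adds B → {A, B, C, D, E, G, H, J}.
{D, J}⁺: DJ→ACE adds A, C, E; C→B adds B; J→AGH adds G, H → {A, B, C, D, E, G, H, J}. Minimal: {J}⁺ = {A, G, H, J}; {D}⁺ = {D} — none reach the full schema.
{A, C, D, H}⁺: ACH→BJ adds B, J; DJ→ACE adds E; J→AGH adds G → {A, B, C, D, E, G, H, J}. Minimal: {C, D, H}⁺ = {B, C, D, H}; {A, D, H}⁺ = {A, D, H}; {A, C, H}⁺ = {A, B, C, G, H, J}; … — none reach the full schema.

{E}, {D, J}, {A, C, D, H}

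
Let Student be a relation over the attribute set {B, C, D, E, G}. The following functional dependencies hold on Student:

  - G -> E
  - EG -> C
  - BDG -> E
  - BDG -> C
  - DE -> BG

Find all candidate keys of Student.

Attribute D never appears on the right-hand side of any dependency, so D must belong to every candidate key.
{D}⁺ = {D}, which is not all of the schema, so we must add further attributes.
{D, E}⁺: DE→BG adds B, G; EG→C adds C → {B, C, D, E, G}. Minimal: {E}⁺ = {E}; {D}⁺ = {D} — none reach the full schema.
{D, G}⁺: G→E adds E; EG→C adds C; DE→BG adds B → {B, C, D, E, G}. Minimal: {G}⁺ = {C, E, G}; {D}⁺ = {D} — none reach the full schema.

{D, E}, {D, G}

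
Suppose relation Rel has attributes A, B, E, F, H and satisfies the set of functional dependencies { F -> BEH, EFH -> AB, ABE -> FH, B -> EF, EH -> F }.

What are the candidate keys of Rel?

B; F; EH

{B}⁺: B→EF adds E, F; F→BEH adds H; EFH→AB adds A → {A, B, E, F, H}.
{F}⁺: F→BEH adds B, E, H; EFH→AB adds A → {A, B, E, F, H}.
{E, H}⁺: EH→F adds F; F→BEH adds B; EFH→AB adds A → {A, B, E, F, H}. Minimal: {H}⁺ = {H}; {E}⁺ = {E} — none reach the full schema.
Any other superkey contains one of these as a subset, so there are no further candidate keys.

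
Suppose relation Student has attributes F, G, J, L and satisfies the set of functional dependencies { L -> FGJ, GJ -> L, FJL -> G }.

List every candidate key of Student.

{L}⁺: L→FGJ adds F, G, J → {F, G, J, L}.
{G, J}⁺: GJ→L adds L; L→FGJ adds F → {F, G, J, L}. Minimal: {J}⁺ = {J}; {G}⁺ = {G} — none reach the full schema.
Any other superkey contains one of these as a subset, so there are no further candidate keys.

L; GJ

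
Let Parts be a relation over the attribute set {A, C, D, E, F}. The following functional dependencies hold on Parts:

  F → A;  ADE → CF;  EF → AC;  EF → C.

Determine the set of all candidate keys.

Attributes D, E never appear on any right-hand side, so every candidate key must contain {D, E}.
{D, E}⁺ = {D, E}, which is not all of the schema, so we must add further attributes.
{A, D, E}⁺: ADE→CF adds C, F → {A, C, D, E, F}. Minimal: {D, E}⁺ = {D, E}; {A, E}⁺ = {A, E}; {A, D}⁺ = {A, D} — none reach the full schema.
{D, E, F}⁺: F→A adds A; ADE→CF adds C → {A, C, D, E, F}. Minimal: {E, F}⁺ = {A, C, E, F}; {D, F}⁺ = {A, D, F}; {D, E}⁺ = {D, E} — none reach the full schema.
Any other superkey contains one of these as a subset, so there are no further candidate keys.

{A, D, E}, {D, E, F}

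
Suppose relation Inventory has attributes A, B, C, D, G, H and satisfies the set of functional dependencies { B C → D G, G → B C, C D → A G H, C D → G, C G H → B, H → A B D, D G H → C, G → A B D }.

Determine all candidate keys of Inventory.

G, BC, CD, CH

{G}⁺: G→BC adds B, C; G→ABD adds A, D; CD→AGH adds H → {A, B, C, D, G, H}.
{B, C}⁺: BC→DG adds D, G; CD→AGH adds A, H → {A, B, C, D, G, H}. Minimal: {C}⁺ = {C}; {B}⁺ = {B} — none reach the full schema.
{C, D}⁺: CD→AGH adds A, G, H; CGH→B adds B → {A, B, C, D, G, H}. Minimal: {D}⁺ = {D}; {C}⁺ = {C} — none reach the full schema.
{C, H}⁺: H→ABD adds A, B, D; BC→DG adds G → {A, B, C, D, G, H}. Minimal: {H}⁺ = {A, B, D, H}; {C}⁺ = {C} — none reach the full schema.
Any other superkey contains one of these as a subset, so there are no further candidate keys.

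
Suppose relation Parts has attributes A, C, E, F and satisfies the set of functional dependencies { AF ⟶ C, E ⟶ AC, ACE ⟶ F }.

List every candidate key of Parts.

{E}

Attribute E never appears on the right-hand side of any dependency, so E must belong to every candidate key.
{E}⁺ = {A, C, E, F}, which is all of the schema, so {E} is the only candidate key.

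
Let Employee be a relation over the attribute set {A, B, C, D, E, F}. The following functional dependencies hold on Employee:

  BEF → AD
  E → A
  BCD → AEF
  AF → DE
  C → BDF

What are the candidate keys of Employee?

C

{C}⁺: C→BDF adds B, D, F; BCD→AEF adds A, E → {A, B, C, D, E, F}.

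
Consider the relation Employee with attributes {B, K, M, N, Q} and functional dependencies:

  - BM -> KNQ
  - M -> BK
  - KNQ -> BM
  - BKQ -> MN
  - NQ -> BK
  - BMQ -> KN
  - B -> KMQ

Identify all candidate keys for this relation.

{B}⁺: B→KMQ adds K, M, Q; BM→KNQ adds N → {B, K, M, N, Q}.
{M}⁺: M→BK adds B, K; B→KMQ adds Q; BM→KNQ adds N → {B, K, M, N, Q}.
{N, Q}⁺: NQ→BK adds B, K; B→KMQ adds M → {B, K, M, N, Q}.

B; M; NQ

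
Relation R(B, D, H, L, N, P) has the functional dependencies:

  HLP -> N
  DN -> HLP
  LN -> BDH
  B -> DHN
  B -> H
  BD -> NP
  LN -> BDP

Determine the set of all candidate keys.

{B}⁺: B→DHN adds D, H, N; BD→NP adds P; DN→HLP adds L → {B, D, H, L, N, P}.
{D, N}⁺: DN→HLP adds H, L, P; LN→BDH adds B → {B, D, H, L, N, P}. Minimal: {N}⁺ = {N}; {D}⁺ = {D} — none reach the full schema.
{L, N}⁺: LN→BDH adds B, D, H; BD→NP adds P → {B, D, H, L, N, P}. Minimal: {N}⁺ = {N}; {L}⁺ = {L} — none reach the full schema.
{H, L, P}⁺: HLP→N adds N; LN→BDH adds B, D → {B, D, H, L, N, P}. Minimal: {L, P}⁺ = {L, P}; {H, P}⁺ = {H, P}; {H, L}⁺ = {H, L} — none reach the full schema.

B, DN, LN, HLP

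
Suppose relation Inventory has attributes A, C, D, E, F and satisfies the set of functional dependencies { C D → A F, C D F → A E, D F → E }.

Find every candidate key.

CD

Attributes C, D never appear on any right-hand side, so every candidate key must contain {C, D}.
{C, D}⁺ = {A, C, D, E, F}, which is all of the schema, so {C, D} is the only candidate key.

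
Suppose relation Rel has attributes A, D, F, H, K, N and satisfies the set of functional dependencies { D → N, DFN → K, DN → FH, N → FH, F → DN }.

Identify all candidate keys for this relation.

{A, D}, {A, F}, {A, N}

Attribute A never appears on the right-hand side of any dependency, so A must belong to every candidate key.
{A}⁺ = {A}, which is not all of the schema, so we must add further attributes.
{A, D}⁺: D→N adds N; DN→FH adds F, H; DFN→K adds K → {A, D, F, H, K, N}.
{A, F}⁺: F→DN adds D, N; DFN→K adds K; DN→FH adds H → {A, D, F, H, K, N}.
{A, N}⁺: N→FH adds F, H; F→DN adds D; DFN→K adds K → {A, D, F, H, K, N}.
Any other superkey contains one of these as a subset, so there are no further candidate keys.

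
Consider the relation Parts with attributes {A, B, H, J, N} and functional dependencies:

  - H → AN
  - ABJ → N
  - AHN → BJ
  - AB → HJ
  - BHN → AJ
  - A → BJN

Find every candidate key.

{A}⁺: A→BJN adds B, J, N; AB→HJ adds H → {A, B, H, J, N}.
{H}⁺: H→AN adds A, N; AHN→BJ adds B, J → {A, B, H, J, N}.
Any other superkey contains one of these as a subset, so there are no further candidate keys.

(A), (H)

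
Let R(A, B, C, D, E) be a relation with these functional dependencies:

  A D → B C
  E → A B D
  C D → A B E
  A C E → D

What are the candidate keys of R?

(E); (A, D); (C, D)

{E}⁺: E→ABD adds A, B, D; AD→BC adds C → {A, B, C, D, E}.
{A, D}⁺: AD→BC adds B, C; CD→ABE adds E → {A, B, C, D, E}. Minimal: {D}⁺ = {D}; {A}⁺ = {A} — none reach the full schema.
{C, D}⁺: CD→ABE adds A, B, E → {A, B, C, D, E}. Minimal: {D}⁺ = {D}; {C}⁺ = {C} — none reach the full schema.
Any other superkey contains one of these as a subset, so there are no further candidate keys.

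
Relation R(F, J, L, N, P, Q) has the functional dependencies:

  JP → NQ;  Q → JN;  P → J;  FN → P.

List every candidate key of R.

Attributes F, L never appear on any right-hand side, so every candidate key must contain {F, L}.
{F, L}⁺ = {F, L}, which is not all of the schema, so we must add further attributes.
{F, L, N}⁺: FN→P adds P; P→J adds J; JP→NQ adds Q → {F, J, L, N, P, Q}.
{F, L, P}⁺: P→J adds J; JP→NQ adds N, Q → {F, J, L, N, P, Q}.
{F, L, Q}⁺: Q→JN adds J, N; FN→P adds P → {F, J, L, N, P, Q}.
Any other superkey contains one of these as a subset, so there are no further candidate keys.

FLN; FLP; FLQ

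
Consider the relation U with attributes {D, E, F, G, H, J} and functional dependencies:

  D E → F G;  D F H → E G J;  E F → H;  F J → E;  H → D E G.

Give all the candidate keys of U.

(H); (D, E); (E, F); (F, J)

{H}⁺: H→DEG adds D, E, G; DE→FG adds F; DFH→EGJ adds J → {D, E, F, G, H, J}.
{D, E}⁺: DE→FG adds F, G; EF→H adds H; DFH→EGJ adds J → {D, E, F, G, H, J}.
{E, F}⁺: EF→H adds H; H→DEG adds D, G; DFH→EGJ adds J → {D, E, F, G, H, J}.
{F, J}⁺: FJ→E adds E; EF→H adds H; H→DEG adds D, G → {D, E, F, G, H, J}.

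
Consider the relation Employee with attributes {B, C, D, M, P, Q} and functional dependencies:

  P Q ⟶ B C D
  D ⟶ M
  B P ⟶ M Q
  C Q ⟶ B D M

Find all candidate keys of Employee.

{B, P}⁺: BP→MQ adds M, Q; PQ→BCD adds C, D → {B, C, D, M, P, Q}.
{P, Q}⁺: PQ→BCD adds B, C, D; D→M adds M → {B, C, D, M, P, Q}.
Any other superkey contains one of these as a subset, so there are no further candidate keys.

BP; PQ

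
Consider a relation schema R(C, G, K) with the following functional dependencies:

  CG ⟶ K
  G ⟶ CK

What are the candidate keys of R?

G

{G}⁺: G→CK adds C, K → {C, G, K}.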